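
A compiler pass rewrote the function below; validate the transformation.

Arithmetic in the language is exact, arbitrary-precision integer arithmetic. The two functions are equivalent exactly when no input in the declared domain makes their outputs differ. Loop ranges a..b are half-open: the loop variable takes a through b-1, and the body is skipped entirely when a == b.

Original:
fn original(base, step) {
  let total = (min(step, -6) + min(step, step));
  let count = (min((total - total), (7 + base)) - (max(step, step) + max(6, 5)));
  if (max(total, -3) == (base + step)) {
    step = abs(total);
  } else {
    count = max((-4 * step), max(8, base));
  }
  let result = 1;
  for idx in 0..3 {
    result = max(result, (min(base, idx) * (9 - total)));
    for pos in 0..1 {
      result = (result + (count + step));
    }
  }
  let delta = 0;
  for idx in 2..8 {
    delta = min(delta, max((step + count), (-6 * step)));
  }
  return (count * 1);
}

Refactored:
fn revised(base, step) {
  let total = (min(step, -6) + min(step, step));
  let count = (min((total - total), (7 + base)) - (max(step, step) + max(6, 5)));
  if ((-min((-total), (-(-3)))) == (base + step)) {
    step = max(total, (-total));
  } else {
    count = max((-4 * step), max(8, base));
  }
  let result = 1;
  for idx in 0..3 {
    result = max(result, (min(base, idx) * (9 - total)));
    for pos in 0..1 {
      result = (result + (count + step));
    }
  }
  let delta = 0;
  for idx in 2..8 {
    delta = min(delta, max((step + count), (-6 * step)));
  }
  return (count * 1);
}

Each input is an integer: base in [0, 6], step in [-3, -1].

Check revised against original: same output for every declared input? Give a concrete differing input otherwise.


Comparing the listings, the differences include: min/max/abs usage differs.
As a probe, take base=2, step=-2: original runs total=-8, then count=-4, then (max(total, -3) == (base + step)) is false, then count=8, then result=1, then (idx=0), then result=1, then (pos=0), then result=7, then (idx=1), then result=17, then (pos=0), then result=23, then (idx=2), then result=34, then (pos=0), then result=40, then delta=0, then (idx=2), then delta=0, then (idx=3), then delta=0, then (idx=4), then delta=0, then (idx=5), then delta=0, then (idx=6), then delta=0, then (idx=7), then delta=0, then returns 8; revised runs total=-8, then count=-4, then ((-min((-total), (-(-3)))) == (base + step)) is false, then count=8, then result=1, then (idx=0), then result=1, then (pos=0), then result=7, then (idx=1), then result=17, then (pos=0), then result=23, then (idx=2), then result=34, then (pos=0), then result=40, then delta=0, then (idx=2), then delta=0, then (idx=3), then delta=0, then (idx=4), then delta=0, then (idx=5), then delta=0, then (idx=6), then delta=0, then (idx=7), then delta=0, then returns 8; both end at 8.
An exhaustive pass over the 21 declared inputs shows identical outputs.
verdict: equivalent


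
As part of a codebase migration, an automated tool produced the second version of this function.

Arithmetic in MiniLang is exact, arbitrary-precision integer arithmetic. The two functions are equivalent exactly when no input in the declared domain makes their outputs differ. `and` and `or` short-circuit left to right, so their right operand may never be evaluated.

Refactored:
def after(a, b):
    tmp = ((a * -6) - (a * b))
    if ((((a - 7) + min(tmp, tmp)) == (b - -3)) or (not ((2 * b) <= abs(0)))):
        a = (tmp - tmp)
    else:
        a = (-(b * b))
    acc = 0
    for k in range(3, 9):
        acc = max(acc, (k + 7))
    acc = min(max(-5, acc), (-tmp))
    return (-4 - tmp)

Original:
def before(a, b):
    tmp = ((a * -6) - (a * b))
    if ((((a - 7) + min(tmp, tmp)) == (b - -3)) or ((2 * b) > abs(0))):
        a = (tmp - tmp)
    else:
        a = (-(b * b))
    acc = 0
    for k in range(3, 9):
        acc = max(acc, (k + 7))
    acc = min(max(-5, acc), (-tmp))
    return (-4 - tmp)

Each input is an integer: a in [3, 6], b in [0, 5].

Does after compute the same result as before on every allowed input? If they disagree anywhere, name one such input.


Although boolean connective usage differs; and comparison usage differs, 24/24 inputs agree.
verdict: equivalent


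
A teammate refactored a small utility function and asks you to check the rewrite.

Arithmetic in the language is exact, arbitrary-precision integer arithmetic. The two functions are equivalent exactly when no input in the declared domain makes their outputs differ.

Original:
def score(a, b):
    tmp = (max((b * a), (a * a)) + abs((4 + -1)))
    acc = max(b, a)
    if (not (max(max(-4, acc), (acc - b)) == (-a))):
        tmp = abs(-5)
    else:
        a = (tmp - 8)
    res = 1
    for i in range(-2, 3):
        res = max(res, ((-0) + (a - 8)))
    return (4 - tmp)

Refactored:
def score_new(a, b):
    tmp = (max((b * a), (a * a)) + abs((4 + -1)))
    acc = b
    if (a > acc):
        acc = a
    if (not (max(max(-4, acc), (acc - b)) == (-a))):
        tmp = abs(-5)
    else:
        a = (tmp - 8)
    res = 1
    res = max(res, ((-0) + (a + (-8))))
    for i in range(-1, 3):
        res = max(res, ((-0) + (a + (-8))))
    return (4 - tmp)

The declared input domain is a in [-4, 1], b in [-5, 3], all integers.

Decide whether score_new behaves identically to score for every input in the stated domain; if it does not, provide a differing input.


Equivalent — the differences include branching structure differs, statement counts differ, arithmetic usage differs, comparison usage differs, loop structure differs, constant usage differs, yet no declared input distinguishes the two.
As a probe, take a=1, b=3: score runs tmp becomes 6; next acc becomes 3; next (not (max(max(-4, acc), (acc - b)) == (-a))) evaluates to true; next tmp becomes 5; next res becomes 1; next at i=-2:; next res becomes 1; next at i=-1:; next res becomes 1; next at i=0:; next res becomes 1; next at i=1:; next res becomes 1; next at i=2:; next res becomes 1; next final value -1; score_new runs tmp becomes 6; next acc becomes 3; next (a > acc) evaluates to false; next (not (max(max(-4, acc), (acc - b)) == (-a))) evaluates to true; next tmp becomes 5; next res becomes 1; next res becomes 1; next at i=-1:; next res becomes 1; next at i=0:; next res becomes 1; next at i=1:; next res becomes 1; next at i=2:; next res becomes 1; next final value -1; both end at -1.
Sweeping the whole domain (54 inputs) finds no disagreement.
verdict: equivalent


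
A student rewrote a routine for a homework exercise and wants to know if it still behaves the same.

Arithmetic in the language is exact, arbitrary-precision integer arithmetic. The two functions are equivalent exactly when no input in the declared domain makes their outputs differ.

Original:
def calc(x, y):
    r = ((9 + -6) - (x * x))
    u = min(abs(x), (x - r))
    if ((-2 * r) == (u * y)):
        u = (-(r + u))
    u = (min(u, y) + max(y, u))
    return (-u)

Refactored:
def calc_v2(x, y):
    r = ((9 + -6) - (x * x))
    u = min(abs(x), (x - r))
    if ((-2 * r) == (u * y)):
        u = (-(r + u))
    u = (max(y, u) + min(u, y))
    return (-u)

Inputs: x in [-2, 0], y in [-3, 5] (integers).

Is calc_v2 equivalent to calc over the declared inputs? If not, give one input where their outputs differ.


Behavior is preserved: although same computation, different form, the outputs never diverge.
Tracing x=-1, y=-2: calc: r=2, then u=-3, then ((-2 * r) == (u * y)) is false, then u=-5, then returns 5 | calc_v2: r=2, then u=-3, then ((-2 * r) == (u * y)) is false, then u=-5, then returns 5 — matching result 5.
Every one of the 27 inputs gives matching results.
verdict: equivalent


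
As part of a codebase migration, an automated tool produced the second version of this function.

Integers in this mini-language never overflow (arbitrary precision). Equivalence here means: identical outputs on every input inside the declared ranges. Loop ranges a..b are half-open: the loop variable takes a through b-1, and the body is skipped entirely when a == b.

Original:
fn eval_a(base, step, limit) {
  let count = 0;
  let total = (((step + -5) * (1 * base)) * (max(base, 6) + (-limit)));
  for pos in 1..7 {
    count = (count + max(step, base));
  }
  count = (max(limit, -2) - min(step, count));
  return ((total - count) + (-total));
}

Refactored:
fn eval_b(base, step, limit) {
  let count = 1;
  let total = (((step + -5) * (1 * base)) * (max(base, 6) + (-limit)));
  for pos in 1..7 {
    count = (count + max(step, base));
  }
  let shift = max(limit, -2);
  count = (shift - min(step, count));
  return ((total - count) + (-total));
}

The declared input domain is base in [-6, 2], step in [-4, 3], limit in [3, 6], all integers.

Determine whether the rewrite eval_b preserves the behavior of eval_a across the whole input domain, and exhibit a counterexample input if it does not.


On input base=-6, step=-4, limit=3, eval_a returns -27 while eval_b returns -26.
verdict: not equivalent; witness: base=-6, step=-4, limit=3


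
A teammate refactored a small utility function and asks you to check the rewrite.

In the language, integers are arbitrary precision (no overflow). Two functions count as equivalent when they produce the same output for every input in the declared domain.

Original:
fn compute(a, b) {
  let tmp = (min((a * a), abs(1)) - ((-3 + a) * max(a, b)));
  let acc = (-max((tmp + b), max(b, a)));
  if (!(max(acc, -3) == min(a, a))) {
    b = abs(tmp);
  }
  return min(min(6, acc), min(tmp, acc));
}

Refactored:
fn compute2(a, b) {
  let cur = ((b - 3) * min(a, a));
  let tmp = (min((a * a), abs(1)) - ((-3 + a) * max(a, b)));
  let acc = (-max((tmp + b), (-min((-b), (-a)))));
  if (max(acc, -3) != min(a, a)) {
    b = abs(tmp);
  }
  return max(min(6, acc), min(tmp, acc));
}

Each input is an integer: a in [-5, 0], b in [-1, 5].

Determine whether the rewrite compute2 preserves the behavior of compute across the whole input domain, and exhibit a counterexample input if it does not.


Not equivalent: a=-5, b=-1 separates them (-7 vs 1).
compute: tmp=-7, then acc=1, then (!(max(acc, -3) == min(a, a))) is true, then b=7, then returns -7
compute2: cur=20, then tmp=-7, then acc=1, then (max(acc, -3) != min(a, a)) is true, then b=7, then returns 1
verdict: not equivalent; witness: a=-5, b=-1


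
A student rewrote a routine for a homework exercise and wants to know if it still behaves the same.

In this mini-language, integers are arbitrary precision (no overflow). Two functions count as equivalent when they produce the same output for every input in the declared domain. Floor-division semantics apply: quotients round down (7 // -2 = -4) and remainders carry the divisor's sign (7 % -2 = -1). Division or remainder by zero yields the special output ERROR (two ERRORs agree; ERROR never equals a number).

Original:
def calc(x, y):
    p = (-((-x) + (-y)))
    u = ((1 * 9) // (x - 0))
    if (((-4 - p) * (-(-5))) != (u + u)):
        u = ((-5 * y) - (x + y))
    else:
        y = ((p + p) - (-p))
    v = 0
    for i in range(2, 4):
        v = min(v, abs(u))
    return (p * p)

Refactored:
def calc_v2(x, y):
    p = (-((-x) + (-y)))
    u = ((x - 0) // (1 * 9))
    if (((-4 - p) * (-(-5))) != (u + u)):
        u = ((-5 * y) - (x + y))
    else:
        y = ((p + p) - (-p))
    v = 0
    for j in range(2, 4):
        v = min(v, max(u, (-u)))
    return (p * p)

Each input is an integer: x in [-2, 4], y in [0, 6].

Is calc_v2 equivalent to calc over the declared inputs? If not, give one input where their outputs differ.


These are not equivalent — on x=0, y=0 the outputs split (ERROR vs 0).
calc: p=0, then a zero divisor aborts: ERROR
calc_v2: p=0, then u=0, then (((-4 - p) * (-(-5))) != (u + u)) is true, then u=0, then v=0, then (j=2), then v=0, then (j=3), then v=0, then returns 0
verdict: not equivalent; witness: x=0, y=0


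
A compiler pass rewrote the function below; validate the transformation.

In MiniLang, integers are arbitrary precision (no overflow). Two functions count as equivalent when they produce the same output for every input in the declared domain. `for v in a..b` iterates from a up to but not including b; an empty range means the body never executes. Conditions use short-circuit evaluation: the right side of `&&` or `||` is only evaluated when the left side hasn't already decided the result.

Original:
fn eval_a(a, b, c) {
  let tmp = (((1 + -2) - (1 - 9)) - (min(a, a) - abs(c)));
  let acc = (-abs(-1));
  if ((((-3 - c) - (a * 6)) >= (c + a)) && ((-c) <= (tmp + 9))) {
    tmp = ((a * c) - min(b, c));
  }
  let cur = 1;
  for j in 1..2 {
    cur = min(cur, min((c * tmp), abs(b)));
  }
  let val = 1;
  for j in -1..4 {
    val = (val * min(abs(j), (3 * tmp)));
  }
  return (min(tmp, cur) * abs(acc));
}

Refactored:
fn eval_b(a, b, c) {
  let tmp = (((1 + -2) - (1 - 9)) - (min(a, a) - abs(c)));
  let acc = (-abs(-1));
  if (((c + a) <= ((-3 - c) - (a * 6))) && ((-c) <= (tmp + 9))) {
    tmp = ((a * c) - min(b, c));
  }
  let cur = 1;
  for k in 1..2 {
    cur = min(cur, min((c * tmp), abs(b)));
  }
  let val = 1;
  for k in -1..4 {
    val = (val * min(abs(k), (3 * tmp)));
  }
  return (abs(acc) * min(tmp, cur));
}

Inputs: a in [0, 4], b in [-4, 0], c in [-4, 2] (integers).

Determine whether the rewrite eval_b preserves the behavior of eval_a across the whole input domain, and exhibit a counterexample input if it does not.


Side by side, the visible changes include: local variable names differ, plus comparison usage differs.
Spot check at a=2, b=-4, c=-3 — eval_a: tmp = 8; acc = -1; ((((-3 - c) - (a * 6)) >= (c + a)) && ((-c) <= (tmp + 9))) -> false; cur = 1; [j=1]; cur = -24; val = 1; [j=-1]; val = 1; [j=0]; val = 0; [j=1]; val = 0; [j=2]; val = 0; [j=3]; val = 0; return -24. eval_b: tmp = 8; acc = -1; (((c + a) <= ((-3 - c) - (a * 6))) && ((-c) <= (tmp + 9))) -> false; cur = 1; [k=1]; cur = -24; val = 1; [k=-1]; val = 1; [k=0]; val = 0; [k=1]; val = 0; [k=2]; val = 0; [k=3]; val = 0; return -24. Both give -24.
An exhaustive pass over the 175 declared inputs shows identical outputs.
verdict: equivalent


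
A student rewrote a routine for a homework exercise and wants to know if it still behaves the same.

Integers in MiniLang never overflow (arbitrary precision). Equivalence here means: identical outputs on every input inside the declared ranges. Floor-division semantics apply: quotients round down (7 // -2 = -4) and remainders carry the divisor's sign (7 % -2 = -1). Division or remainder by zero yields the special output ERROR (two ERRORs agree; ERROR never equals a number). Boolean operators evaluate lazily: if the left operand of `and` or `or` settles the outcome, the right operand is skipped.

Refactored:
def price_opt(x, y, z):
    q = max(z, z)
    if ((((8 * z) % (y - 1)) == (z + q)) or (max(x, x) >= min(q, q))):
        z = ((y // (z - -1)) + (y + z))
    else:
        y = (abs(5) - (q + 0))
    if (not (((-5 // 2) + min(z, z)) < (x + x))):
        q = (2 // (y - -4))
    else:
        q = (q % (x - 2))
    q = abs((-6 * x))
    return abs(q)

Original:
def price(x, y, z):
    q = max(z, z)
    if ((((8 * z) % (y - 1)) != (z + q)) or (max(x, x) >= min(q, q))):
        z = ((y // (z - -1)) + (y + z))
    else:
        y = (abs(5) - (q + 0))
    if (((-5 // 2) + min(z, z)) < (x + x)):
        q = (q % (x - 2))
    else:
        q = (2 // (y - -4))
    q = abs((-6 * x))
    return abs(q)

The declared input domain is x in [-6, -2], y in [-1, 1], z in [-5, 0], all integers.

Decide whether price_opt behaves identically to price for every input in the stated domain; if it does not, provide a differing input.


Run the pair on x=-6, y=-1, z=-1.
price: q becomes -1; next ((((8 * z) % (y - 1)) != (z + q)) or (max(x, x) >= min(q, q))) evaluates to true; next hits division by zero so the output is ERROR
price_opt: q becomes -1; next ((((8 * z) % (y - 1)) == (z + q)) or (max(x, x) >= min(q, q))) evaluates to false; next y becomes 6; next (not (((-5 // 2) + min(z, z)) < (x + x))) evaluates to true; next q becomes 0; next q becomes 36; next final value 36
ERROR vs 36 — the two versions disagree here.
verdict: not equivalent; witness: x=-6, y=-1, z=-1


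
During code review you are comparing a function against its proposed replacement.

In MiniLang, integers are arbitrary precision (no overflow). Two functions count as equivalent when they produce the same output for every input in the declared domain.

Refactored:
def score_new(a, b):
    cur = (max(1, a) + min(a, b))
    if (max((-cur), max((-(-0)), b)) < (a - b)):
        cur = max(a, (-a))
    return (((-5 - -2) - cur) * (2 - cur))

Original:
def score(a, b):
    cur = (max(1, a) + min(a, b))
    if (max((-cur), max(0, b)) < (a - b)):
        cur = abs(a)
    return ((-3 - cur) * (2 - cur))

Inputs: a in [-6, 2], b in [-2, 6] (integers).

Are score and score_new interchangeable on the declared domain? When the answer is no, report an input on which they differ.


The two are interchangeable: min/max/abs usage differs, and constant usage differs, and arithmetic usage differs, and every declared input agrees.
Spot check at a=-5, b=4 — score: cur becomes -4; next (max((-cur), max(0, b)) < (a - b)) evaluates to false; next final value 6. score_new: cur becomes -4; next (max((-cur), max((-(-0)), b)) < (a - b)) evaluates to false; next final value 6. Both give 6.
Sweeping the whole domain (81 inputs) finds no disagreement.
verdict: equivalent


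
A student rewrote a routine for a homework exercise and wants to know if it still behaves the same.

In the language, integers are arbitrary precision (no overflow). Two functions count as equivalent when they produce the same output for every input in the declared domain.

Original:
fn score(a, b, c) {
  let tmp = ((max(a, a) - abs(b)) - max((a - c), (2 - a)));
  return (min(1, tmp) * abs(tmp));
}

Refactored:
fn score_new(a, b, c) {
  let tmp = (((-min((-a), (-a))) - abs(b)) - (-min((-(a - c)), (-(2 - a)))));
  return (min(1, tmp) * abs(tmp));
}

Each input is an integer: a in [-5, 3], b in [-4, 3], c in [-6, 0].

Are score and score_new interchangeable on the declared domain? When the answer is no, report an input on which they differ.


Side by side, the visible changes include: min/max/abs usage differs.
One worked example (a=-2, b=-1, c=-5) — score: tmp := -7 | result -49; score_new: tmp := -7 | result -49; agreement on -49.
Sweeping the whole domain (504 inputs) finds no disagreement.
verdict: equivalent


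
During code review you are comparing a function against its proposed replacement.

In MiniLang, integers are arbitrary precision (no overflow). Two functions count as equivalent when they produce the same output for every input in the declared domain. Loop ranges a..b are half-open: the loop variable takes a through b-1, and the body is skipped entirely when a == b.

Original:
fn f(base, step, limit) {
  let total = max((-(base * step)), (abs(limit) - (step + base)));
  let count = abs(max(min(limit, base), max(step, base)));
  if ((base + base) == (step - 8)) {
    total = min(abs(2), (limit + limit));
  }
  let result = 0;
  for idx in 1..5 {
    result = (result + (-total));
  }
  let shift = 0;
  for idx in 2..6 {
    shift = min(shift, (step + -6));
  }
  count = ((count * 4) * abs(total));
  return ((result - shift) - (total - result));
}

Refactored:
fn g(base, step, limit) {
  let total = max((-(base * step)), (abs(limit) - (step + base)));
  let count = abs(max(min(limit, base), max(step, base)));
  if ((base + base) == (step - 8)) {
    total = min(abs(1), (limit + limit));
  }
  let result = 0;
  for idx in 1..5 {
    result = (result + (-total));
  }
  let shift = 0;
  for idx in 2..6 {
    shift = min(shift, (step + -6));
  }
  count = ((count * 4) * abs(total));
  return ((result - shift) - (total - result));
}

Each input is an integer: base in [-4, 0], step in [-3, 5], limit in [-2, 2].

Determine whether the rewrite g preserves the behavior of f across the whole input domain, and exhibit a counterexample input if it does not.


Try base=-4, step=0, limit=1.
f: total=5, then count=0, then ((base + base) == (step - 8)) is true, then total=2, then result=0, then (idx=1), then result=-2, then (idx=2), then result=-4, then (idx=3), then result=-6, then (idx=4), then result=-8, then shift=0, then (idx=2), then shift=-6, then (idx=3), then shift=-6, then (idx=4), then shift=-6, then (idx=5), then shift=-6, then count=0, then returns -12
g: total=5, then count=0, then ((base + base) == (step - 8)) is true, then total=1, then result=0, then (idx=1), then result=-1, then (idx=2), then result=-2, then (idx=3), then result=-3, then (idx=4), then result=-4, then shift=0, then (idx=2), then shift=-6, then (idx=3), then shift=-6, then (idx=4), then shift=-6, then (idx=5), then shift=-6, then count=0, then returns -3
-12 and -3 differ, so these are not the same function on this domain.
verdict: not equivalent; witness: base=-4, step=0, limit=1


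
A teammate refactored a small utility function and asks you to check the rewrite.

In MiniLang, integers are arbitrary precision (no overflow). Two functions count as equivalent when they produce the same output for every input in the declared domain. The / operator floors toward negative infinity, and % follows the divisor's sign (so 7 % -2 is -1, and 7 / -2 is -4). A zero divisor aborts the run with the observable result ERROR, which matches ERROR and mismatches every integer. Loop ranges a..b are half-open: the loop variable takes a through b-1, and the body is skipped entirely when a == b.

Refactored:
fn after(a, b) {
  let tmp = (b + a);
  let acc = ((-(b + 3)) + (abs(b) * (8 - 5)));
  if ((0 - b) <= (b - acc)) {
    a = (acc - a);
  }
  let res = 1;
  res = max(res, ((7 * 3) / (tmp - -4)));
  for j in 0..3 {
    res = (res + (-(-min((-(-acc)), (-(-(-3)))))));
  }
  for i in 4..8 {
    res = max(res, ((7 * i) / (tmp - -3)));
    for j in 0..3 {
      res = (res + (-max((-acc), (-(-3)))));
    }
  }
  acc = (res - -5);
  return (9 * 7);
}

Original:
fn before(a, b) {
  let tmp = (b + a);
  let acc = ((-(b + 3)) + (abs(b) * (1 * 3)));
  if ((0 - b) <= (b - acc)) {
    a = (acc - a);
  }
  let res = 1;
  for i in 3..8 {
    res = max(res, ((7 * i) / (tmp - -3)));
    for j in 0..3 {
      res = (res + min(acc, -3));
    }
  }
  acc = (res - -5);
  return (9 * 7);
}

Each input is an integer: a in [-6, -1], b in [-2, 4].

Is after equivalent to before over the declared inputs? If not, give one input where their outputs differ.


Not equivalent: a=-6, b=2 separates them (63 vs ERROR).
before: tmp = -4; acc = 1; ((0 - b) <= (b - acc)) -> true; a = 7; res = 1; [i=3]; res = 1; [j=0]; res = -2; [j=1]; res = -5; [j=2]; res = -8; [i=4]; res = -8; [j=0]; res = -11; [j=1]; res = -14; [j=2]; res = -17; [i=5]; res = -17; [j=0]; res = -20; [j=1]; res = -23; [j=2]; res = -26; [i=6]; res = -26; [j=0]; res = -29; [j=1]; res = -32; [j=2]; res = -35; [i=7]; res = -35; [j=0]; res = -38; [j=1]; res = -41; [j=2]; res = -44; acc = -39; return 63
after: tmp = -4; acc = 1; ((0 - b) <= (b - acc)) -> true; a = 7; res = 1; division by zero -> ERROR
verdict: not equivalent; witness: a=-6, b=2


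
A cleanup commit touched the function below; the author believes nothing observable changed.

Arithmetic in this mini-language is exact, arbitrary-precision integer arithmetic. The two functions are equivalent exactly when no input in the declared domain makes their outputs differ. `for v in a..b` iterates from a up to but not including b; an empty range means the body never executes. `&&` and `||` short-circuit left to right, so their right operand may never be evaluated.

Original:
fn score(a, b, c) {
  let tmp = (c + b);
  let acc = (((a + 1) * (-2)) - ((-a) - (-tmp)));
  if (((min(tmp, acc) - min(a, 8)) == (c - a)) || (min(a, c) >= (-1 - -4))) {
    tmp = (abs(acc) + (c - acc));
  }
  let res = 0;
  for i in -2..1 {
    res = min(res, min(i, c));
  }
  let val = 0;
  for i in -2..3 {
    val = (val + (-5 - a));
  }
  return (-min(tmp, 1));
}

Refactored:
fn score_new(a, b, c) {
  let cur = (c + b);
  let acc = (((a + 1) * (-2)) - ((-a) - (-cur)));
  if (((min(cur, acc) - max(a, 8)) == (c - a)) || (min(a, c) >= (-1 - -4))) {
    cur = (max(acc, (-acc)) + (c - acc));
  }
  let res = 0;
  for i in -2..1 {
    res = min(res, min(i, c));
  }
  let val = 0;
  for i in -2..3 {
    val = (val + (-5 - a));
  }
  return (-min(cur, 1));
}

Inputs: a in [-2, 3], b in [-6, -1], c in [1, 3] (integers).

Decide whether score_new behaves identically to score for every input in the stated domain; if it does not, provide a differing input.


The suspicious edit (`min(a, 8)` became `max(a, 8)`) never changes the result for any input inside the declared domain.
As a probe, take a=1, b=-2, c=3: score runs tmp=1, then acc=-4, then (((min(tmp, acc) - min(a, 8)) == (c - a)) || (min(a, c) >= (-1 - -4))) is false, then res=0, then (i=-2), then res=-2, then (i=-1), then res=-2, then (i=0), then res=-2, then val=0, then (i=-2), then val=-6, then (i=-1), then val=-12, then (i=0), then val=-18, then (i=1), then val=-24, then (i=2), then val=-30, then returns -1; score_new runs cur=1, then acc=-4, then (((min(cur, acc) - max(a, 8)) == (c - a)) || (min(a, c) >= (-1 - -4))) is false, then res=0, then (i=-2), then res=-2, then (i=-1), then res=-2, then (i=0), then res=-2, then val=0, then (i=-2), then val=-6, then (i=-1), then val=-12, then (i=0), then val=-18, then (i=1), then val=-24, then (i=2), then val=-30, then returns -1; both end at -1.
Checked all 108 inputs in the declared domain: the outputs agree on every one.
verdict: equivalent


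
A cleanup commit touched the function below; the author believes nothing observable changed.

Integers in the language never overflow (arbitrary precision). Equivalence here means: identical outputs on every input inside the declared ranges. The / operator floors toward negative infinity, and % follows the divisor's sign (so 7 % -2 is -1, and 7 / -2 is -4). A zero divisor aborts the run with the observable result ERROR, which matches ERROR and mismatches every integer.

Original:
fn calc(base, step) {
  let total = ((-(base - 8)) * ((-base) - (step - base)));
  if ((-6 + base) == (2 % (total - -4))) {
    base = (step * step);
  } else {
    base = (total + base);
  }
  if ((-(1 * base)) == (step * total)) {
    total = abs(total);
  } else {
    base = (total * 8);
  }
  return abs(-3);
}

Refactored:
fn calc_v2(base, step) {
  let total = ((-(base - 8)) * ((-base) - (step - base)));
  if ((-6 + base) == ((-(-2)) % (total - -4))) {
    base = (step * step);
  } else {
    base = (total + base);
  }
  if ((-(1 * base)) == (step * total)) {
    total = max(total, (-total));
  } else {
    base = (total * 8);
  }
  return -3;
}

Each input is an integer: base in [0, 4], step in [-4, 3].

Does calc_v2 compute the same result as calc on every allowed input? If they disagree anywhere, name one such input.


The rewrite breaks on base=0, step=-4, where the results are 3 and -3.
calc: total=32, then ((-6 + base) == (2 % (total - -4))) is false, then base=32, then ((-(1 * base)) == (step * total)) is false, then base=256, then returns 3
calc_v2: total=32, then ((-6 + base) == ((-(-2)) % (total - -4))) is false, then base=32, then ((-(1 * base)) == (step * total)) is false, then base=256, then returns -3
verdict: not equivalent; witness: base=0, step=-4


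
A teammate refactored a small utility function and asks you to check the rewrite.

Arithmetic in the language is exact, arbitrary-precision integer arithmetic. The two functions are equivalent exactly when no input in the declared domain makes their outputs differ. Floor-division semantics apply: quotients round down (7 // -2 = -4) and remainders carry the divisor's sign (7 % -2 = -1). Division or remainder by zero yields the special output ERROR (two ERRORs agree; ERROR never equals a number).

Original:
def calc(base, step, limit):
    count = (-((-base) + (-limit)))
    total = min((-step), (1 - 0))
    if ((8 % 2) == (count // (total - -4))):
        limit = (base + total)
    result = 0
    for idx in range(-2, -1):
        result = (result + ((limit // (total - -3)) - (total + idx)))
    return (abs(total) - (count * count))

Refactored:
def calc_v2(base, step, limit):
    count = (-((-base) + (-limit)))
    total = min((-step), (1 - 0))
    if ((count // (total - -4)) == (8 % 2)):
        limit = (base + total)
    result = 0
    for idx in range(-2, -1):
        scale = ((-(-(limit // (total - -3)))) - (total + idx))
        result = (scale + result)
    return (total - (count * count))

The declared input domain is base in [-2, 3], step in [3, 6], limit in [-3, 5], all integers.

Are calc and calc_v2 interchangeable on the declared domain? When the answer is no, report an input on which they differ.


At base=-2, step=5, limit=-3: calc gives -20, calc_v2 gives -30.
verdict: not equivalent; witness: base=-2, step=5, limit=-3


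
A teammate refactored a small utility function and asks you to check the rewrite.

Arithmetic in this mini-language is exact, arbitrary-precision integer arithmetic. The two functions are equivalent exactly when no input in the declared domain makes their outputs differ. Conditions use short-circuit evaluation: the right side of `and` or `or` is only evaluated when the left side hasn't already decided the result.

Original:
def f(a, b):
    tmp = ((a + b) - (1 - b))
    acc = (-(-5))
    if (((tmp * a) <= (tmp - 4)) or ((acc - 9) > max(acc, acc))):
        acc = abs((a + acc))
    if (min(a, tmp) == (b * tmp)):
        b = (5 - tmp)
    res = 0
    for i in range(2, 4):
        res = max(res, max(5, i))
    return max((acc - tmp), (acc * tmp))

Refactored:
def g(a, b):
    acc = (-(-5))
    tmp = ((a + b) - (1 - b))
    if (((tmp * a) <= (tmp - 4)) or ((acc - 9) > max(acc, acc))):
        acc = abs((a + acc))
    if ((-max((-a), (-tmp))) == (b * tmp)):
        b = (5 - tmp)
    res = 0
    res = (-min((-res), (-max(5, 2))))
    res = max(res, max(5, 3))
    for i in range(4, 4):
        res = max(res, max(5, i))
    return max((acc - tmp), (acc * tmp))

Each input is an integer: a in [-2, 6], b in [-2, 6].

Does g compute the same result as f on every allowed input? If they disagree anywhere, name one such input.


Comparing the listings, the differences include: min/max/abs usage differs, plus loop structure differs, plus statement counts differ, plus constant usage differs.
Spot check at a=4, b=2 — f: tmp becomes 7; next acc becomes 5; next (((tmp * a) <= (tmp - 4)) or ((acc - 9) > max(acc, acc))) evaluates to false; next (min(a, tmp) == (b * tmp)) evaluates to false; next res becomes 0; next at i=2:; next res becomes 5; next at i=3:; next res becomes 5; next final value 35. g: acc becomes 5; next tmp becomes 7; next (((tmp * a) <= (tmp - 4)) or ((acc - 9) > max(acc, acc))) evaluates to false; next ((-max((-a), (-tmp))) == (b * tmp)) evaluates to false; next res becomes 0; next res becomes 5; next res becomes 5; next i never enters its loop body; next final value 35. Both give 35.
An exhaustive pass over the 81 declared inputs shows identical outputs.
verdict: equivalent


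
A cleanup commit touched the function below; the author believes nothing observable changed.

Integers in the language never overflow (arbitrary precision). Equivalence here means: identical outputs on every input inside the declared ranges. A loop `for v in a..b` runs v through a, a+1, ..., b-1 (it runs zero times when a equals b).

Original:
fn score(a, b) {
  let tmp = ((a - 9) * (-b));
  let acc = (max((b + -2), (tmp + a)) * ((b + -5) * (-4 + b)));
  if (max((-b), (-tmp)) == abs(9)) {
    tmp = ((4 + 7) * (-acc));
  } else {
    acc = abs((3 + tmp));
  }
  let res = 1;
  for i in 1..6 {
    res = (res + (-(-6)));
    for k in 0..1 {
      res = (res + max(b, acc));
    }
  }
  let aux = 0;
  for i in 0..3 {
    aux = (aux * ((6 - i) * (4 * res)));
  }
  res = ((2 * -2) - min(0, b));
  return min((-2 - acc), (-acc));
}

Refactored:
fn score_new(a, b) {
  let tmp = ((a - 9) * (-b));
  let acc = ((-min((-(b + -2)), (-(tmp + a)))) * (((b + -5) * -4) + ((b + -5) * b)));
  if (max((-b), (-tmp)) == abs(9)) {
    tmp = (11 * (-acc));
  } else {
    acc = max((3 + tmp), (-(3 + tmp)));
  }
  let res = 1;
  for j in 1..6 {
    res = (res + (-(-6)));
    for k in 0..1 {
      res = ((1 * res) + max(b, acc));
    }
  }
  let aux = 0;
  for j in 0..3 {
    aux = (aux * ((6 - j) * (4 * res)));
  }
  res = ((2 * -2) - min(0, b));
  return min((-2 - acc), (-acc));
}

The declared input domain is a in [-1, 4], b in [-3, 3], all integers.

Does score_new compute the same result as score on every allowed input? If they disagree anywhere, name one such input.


Changes here: arithmetic usage differs, and local variable names differ, and min/max/abs usage differs, and constant usage differs; the full 42-point sweep finds no disagreement.
verdict: equivalent


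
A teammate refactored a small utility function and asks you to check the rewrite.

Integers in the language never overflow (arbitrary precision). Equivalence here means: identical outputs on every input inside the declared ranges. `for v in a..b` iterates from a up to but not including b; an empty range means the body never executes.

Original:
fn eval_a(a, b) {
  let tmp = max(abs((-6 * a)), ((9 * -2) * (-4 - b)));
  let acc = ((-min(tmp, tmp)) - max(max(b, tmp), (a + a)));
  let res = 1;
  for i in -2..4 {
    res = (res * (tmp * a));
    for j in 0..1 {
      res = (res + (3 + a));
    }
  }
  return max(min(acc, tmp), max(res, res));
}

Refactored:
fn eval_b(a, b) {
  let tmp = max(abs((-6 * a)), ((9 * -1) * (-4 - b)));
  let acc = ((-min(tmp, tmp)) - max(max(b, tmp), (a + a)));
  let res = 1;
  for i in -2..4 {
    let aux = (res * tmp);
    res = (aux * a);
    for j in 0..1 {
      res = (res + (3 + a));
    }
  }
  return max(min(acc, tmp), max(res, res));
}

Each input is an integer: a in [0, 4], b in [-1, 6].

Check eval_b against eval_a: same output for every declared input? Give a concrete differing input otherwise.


Try a=1, b=-1.
eval_a: tmp := 54 | acc := -108 | res := 1 | iter i=-2: | res := 54 | iter j=0: | res := 58 | iter i=-1: | res := 3132 | iter j=0: | res := 3136 | iter i=0: | res := 169344 | iter j=0: | res := 169348 | iter i=1: | res := 9144792 | iter j=0: | res := 9144796 | iter i=2: | res := 493818984 | iter j=0: | res := 493818988 | iter i=3: | res := 26666225352 | iter j=0: | res := 26666225356 | result 26666225356
eval_b: tmp := 27 | acc := -54 | res := 1 | iter i=-2: | aux := 27 | res := 27 | iter j=0: | res := 31 | iter i=-1: | aux := 837 | res := 837 | iter j=0: | res := 841 | iter i=0: | aux := 22707 | res := 22707 | iter j=0: | res := 22711 | iter i=1: | aux := 613197 | res := 613197 | iter j=0: | res := 613201 | iter i=2: | aux := 16556427 | res := 16556427 | iter j=0: | res := 16556431 | iter i=3: | aux := 447023637 | res := 447023637 | iter j=0: | res := 447023641 | result 447023641
26666225356 vs 447023641 — the two versions disagree here.
verdict: not equivalent; witness: a=1, b=-1


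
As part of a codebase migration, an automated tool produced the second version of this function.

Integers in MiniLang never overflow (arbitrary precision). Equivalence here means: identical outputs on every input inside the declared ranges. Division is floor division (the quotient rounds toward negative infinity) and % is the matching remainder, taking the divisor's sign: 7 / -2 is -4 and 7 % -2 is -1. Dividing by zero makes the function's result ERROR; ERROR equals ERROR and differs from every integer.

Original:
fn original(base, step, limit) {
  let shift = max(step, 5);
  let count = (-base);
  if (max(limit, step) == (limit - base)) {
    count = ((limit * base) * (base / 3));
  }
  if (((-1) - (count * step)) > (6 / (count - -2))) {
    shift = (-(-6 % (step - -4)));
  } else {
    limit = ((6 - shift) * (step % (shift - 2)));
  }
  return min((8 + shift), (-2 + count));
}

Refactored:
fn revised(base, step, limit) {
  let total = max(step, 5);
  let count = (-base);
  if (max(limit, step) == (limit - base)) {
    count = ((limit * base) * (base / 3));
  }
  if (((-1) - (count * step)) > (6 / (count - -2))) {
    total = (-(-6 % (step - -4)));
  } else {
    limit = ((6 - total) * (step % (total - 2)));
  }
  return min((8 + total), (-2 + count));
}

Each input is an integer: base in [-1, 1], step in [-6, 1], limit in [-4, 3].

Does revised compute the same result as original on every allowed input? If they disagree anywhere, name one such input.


This is a faithful refactor — local variable names differ, but the computed results match everywhere.
One worked example (base=0, step=1, limit=3) — original: shift=5, then count=0, then (max(limit, step) == (limit - base)) is true, then count=0, then (((-1) - (count * step)) > (6 / (count - -2))) is false, then limit=1, then returns -2; revised: total=5, then count=0, then (max(limit, step) == (limit - base)) is true, then count=0, then (((-1) - (count * step)) > (6 / (count - -2))) is false, then limit=1, then returns -2; agreement on -2.
Every one of the 192 inputs gives matching results.
verdict: equivalent


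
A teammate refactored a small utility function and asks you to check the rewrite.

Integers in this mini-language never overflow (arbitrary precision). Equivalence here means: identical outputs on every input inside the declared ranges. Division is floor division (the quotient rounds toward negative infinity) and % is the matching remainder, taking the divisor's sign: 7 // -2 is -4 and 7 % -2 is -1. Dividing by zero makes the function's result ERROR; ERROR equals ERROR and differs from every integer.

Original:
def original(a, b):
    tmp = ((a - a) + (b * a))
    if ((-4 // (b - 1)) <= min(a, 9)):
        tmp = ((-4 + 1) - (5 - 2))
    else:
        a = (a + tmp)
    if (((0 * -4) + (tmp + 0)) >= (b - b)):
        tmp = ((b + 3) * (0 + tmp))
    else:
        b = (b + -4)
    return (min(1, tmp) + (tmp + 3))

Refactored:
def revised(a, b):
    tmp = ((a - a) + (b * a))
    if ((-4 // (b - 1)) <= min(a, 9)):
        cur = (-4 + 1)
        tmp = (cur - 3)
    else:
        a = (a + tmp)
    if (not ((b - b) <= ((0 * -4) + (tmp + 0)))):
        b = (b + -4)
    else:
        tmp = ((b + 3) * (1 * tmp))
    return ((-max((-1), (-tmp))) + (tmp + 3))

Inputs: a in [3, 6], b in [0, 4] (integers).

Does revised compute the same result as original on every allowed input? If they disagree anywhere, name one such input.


Reading the diff, among the changes: local variable names differ, and boolean connective usage differs, and comparison usage differs, and statement counts differ, and arithmetic usage differs, and min/max/abs usage differs, and constant usage differs.
Spot check at a=3, b=0 — original: tmp becomes 0; next ((-4 // (b - 1)) <= min(a, 9)) evaluates to false; next a becomes 3; next (((0 * -4) + (tmp + 0)) >= (b - b)) evaluates to true; next tmp becomes 0; next final value 3. revised: tmp becomes 0; next ((-4 // (b - 1)) <= min(a, 9)) evaluates to false; next a becomes 3; next (not ((b - b) <= ((0 * -4) + (tmp + 0)))) evaluates to false; next tmp becomes 0; next final value 3. Both give 3.
Sweeping the whole domain (20 inputs) finds no disagreement.
verdict: equivalent


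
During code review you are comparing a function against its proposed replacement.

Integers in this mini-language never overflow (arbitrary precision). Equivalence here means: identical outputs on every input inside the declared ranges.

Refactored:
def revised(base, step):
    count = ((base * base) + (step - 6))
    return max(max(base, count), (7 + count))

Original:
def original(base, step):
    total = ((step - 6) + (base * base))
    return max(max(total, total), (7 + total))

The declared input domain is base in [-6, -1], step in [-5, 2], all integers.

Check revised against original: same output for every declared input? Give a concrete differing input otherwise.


There is a counterexample at base=-1, step=-5: -3 on one side, -1 on the other.
original: total=-10, then returns -3
revised: count=-10, then returns -1
verdict: not equivalent; witness: base=-1, step=-5


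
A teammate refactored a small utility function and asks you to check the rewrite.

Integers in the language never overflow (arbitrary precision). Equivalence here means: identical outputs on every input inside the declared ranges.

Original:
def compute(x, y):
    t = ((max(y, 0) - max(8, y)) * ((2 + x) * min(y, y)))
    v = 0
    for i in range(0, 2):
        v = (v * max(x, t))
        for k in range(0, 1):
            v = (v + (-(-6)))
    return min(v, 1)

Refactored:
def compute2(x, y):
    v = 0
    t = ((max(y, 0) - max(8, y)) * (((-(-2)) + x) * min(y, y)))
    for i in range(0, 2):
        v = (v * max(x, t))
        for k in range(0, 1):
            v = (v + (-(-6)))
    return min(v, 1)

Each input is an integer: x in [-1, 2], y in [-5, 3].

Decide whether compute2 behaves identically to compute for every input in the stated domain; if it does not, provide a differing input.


Behavior is preserved: although same computation, different form, the outputs never diverge.
Tracing x=0, y=-4: compute: t becomes 64; next v becomes 0; next at i=0:; next v becomes 0; next at k=0:; next v becomes 6; next at i=1:; next v becomes 384; next at k=0:; next v becomes 390; next final value 1 | compute2: v becomes 0; next t becomes 64; next at i=0:; next v becomes 0; next at k=0:; next v becomes 6; next at i=1:; next v becomes 384; next at k=0:; next v becomes 390; next final value 1 — matching result 1.
Checked all 36 inputs in the declared domain: the outputs agree on every one.
verdict: equivalent
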